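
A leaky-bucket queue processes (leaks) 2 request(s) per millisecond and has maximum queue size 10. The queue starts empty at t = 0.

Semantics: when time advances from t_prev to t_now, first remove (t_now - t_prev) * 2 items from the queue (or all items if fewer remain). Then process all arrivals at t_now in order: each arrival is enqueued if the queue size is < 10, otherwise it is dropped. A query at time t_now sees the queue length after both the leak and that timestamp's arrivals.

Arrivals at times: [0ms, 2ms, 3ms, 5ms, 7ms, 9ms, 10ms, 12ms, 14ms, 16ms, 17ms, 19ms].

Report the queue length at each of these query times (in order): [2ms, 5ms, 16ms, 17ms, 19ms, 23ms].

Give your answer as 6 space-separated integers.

Queue lengths at query times:
  query t=2ms: backlog = 1
  query t=5ms: backlog = 1
  query t=16ms: backlog = 1
  query t=17ms: backlog = 1
  query t=19ms: backlog = 1
  query t=23ms: backlog = 0

Answer: 1 1 1 1 1 0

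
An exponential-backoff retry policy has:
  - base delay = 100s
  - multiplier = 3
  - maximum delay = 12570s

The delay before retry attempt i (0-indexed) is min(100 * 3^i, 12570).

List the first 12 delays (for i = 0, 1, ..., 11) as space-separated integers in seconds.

Computing each delay:
  i=0: min(100*3^0, 12570) = 100
  i=1: min(100*3^1, 12570) = 300
  i=2: min(100*3^2, 12570) = 900
  i=3: min(100*3^3, 12570) = 2700
  i=4: min(100*3^4, 12570) = 8100
  i=5: min(100*3^5, 12570) = 12570
  i=6: min(100*3^6, 12570) = 12570
  i=7: min(100*3^7, 12570) = 12570
  i=8: min(100*3^8, 12570) = 12570
  i=9: min(100*3^9, 12570) = 12570
  i=10: min(100*3^10, 12570) = 12570
  i=11: min(100*3^11, 12570) = 12570

Answer: 100 300 900 2700 8100 12570 12570 12570 12570 12570 12570 12570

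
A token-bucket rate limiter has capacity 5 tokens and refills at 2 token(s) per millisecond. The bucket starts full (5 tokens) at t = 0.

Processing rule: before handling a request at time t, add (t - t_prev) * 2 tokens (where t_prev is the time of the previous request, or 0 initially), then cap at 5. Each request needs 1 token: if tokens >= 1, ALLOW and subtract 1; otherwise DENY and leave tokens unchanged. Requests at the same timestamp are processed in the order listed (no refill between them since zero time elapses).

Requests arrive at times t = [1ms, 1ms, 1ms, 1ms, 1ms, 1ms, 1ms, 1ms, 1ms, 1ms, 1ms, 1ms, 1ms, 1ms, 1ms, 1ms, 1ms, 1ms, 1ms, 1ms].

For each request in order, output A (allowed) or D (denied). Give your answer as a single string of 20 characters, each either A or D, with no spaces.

Answer: AAAAADDDDDDDDDDDDDDD

Derivation:
Simulating step by step:
  req#1 t=1ms: ALLOW
  req#2 t=1ms: ALLOW
  req#3 t=1ms: ALLOW
  req#4 t=1ms: ALLOW
  req#5 t=1ms: ALLOW
  req#6 t=1ms: DENY
  req#7 t=1ms: DENY
  req#8 t=1ms: DENY
  req#9 t=1ms: DENY
  req#10 t=1ms: DENY
  req#11 t=1ms: DENY
  req#12 t=1ms: DENY
  req#13 t=1ms: DENY
  req#14 t=1ms: DENY
  req#15 t=1ms: DENY
  req#16 t=1ms: DENY
  req#17 t=1ms: DENY
  req#18 t=1ms: DENY
  req#19 t=1ms: DENY
  req#20 t=1ms: DENY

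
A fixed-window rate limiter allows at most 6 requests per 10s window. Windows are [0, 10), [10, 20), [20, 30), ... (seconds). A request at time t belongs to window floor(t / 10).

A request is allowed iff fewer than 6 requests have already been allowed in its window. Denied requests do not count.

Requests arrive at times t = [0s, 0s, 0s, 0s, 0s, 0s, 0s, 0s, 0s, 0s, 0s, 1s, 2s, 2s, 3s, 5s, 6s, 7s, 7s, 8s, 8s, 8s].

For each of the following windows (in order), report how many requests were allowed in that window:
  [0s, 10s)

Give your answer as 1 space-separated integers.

Answer: 6

Derivation:
Processing requests:
  req#1 t=0s (window 0): ALLOW
  req#2 t=0s (window 0): ALLOW
  req#3 t=0s (window 0): ALLOW
  req#4 t=0s (window 0): ALLOW
  req#5 t=0s (window 0): ALLOW
  req#6 t=0s (window 0): ALLOW
  req#7 t=0s (window 0): DENY
  req#8 t=0s (window 0): DENY
  req#9 t=0s (window 0): DENY
  req#10 t=0s (window 0): DENY
  req#11 t=0s (window 0): DENY
  req#12 t=1s (window 0): DENY
  req#13 t=2s (window 0): DENY
  req#14 t=2s (window 0): DENY
  req#15 t=3s (window 0): DENY
  req#16 t=5s (window 0): DENY
  req#17 t=6s (window 0): DENY
  req#18 t=7s (window 0): DENY
  req#19 t=7s (window 0): DENY
  req#20 t=8s (window 0): DENY
  req#21 t=8s (window 0): DENY
  req#22 t=8s (window 0): DENY

Allowed counts by window: 6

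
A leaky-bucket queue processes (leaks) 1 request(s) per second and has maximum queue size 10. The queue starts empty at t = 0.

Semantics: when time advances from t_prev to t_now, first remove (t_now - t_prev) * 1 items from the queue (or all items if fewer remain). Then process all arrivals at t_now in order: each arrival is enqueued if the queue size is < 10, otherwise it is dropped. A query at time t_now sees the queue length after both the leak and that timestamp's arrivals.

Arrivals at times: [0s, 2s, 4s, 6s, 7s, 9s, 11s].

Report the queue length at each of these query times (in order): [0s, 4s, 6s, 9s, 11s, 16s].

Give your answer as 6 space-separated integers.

Queue lengths at query times:
  query t=0s: backlog = 1
  query t=4s: backlog = 1
  query t=6s: backlog = 1
  query t=9s: backlog = 1
  query t=11s: backlog = 1
  query t=16s: backlog = 0

Answer: 1 1 1 1 1 0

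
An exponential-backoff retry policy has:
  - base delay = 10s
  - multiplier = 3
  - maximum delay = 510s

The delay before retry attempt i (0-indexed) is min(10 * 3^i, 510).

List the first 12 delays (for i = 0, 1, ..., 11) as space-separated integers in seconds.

Computing each delay:
  i=0: min(10*3^0, 510) = 10
  i=1: min(10*3^1, 510) = 30
  i=2: min(10*3^2, 510) = 90
  i=3: min(10*3^3, 510) = 270
  i=4: min(10*3^4, 510) = 510
  i=5: min(10*3^5, 510) = 510
  i=6: min(10*3^6, 510) = 510
  i=7: min(10*3^7, 510) = 510
  i=8: min(10*3^8, 510) = 510
  i=9: min(10*3^9, 510) = 510
  i=10: min(10*3^10, 510) = 510
  i=11: min(10*3^11, 510) = 510

Answer: 10 30 90 270 510 510 510 510 510 510 510 510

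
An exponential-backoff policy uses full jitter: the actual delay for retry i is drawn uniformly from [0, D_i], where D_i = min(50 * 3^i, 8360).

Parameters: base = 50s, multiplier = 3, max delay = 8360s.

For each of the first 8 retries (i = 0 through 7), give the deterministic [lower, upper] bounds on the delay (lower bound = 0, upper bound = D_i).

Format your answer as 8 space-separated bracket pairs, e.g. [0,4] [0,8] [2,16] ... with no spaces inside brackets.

Answer: [0,50] [0,150] [0,450] [0,1350] [0,4050] [0,8360] [0,8360] [0,8360]

Derivation:
Computing bounds per retry:
  i=0: D_i=min(50*3^0,8360)=50, bounds=[0,50]
  i=1: D_i=min(50*3^1,8360)=150, bounds=[0,150]
  i=2: D_i=min(50*3^2,8360)=450, bounds=[0,450]
  i=3: D_i=min(50*3^3,8360)=1350, bounds=[0,1350]
  i=4: D_i=min(50*3^4,8360)=4050, bounds=[0,4050]
  i=5: D_i=min(50*3^5,8360)=8360, bounds=[0,8360]
  i=6: D_i=min(50*3^6,8360)=8360, bounds=[0,8360]
  i=7: D_i=min(50*3^7,8360)=8360, bounds=[0,8360]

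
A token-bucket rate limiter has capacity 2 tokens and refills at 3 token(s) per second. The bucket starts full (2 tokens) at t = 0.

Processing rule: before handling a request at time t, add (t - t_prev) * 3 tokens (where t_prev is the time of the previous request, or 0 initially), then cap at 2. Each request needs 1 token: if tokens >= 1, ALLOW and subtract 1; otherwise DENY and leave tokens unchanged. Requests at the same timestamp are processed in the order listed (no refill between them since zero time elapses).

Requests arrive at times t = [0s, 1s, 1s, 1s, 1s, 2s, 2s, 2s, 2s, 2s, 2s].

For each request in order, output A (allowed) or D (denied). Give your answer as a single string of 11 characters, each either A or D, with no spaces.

Simulating step by step:
  req#1 t=0s: ALLOW
  req#2 t=1s: ALLOW
  req#3 t=1s: ALLOW
  req#4 t=1s: DENY
  req#5 t=1s: DENY
  req#6 t=2s: ALLOW
  req#7 t=2s: ALLOW
  req#8 t=2s: DENY
  req#9 t=2s: DENY
  req#10 t=2s: DENY
  req#11 t=2s: DENY

Answer: AAADDAADDDD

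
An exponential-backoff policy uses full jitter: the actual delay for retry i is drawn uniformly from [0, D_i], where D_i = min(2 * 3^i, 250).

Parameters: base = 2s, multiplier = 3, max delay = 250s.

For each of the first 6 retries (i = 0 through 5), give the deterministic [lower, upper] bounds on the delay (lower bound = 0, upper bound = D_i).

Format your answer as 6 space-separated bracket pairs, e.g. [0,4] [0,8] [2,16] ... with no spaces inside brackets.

Computing bounds per retry:
  i=0: D_i=min(2*3^0,250)=2, bounds=[0,2]
  i=1: D_i=min(2*3^1,250)=6, bounds=[0,6]
  i=2: D_i=min(2*3^2,250)=18, bounds=[0,18]
  i=3: D_i=min(2*3^3,250)=54, bounds=[0,54]
  i=4: D_i=min(2*3^4,250)=162, bounds=[0,162]
  i=5: D_i=min(2*3^5,250)=250, bounds=[0,250]

Answer: [0,2] [0,6] [0,18] [0,54] [0,162] [0,250]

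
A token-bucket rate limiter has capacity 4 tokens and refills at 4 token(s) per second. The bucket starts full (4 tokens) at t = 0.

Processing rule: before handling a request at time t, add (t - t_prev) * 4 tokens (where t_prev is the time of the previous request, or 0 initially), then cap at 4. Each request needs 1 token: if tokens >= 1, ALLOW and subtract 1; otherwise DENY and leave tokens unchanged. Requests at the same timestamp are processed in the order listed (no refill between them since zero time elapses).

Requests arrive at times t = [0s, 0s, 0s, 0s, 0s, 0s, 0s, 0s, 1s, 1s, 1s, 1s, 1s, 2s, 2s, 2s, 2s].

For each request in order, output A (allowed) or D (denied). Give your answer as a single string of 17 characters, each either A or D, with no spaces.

Simulating step by step:
  req#1 t=0s: ALLOW
  req#2 t=0s: ALLOW
  req#3 t=0s: ALLOW
  req#4 t=0s: ALLOW
  req#5 t=0s: DENY
  req#6 t=0s: DENY
  req#7 t=0s: DENY
  req#8 t=0s: DENY
  req#9 t=1s: ALLOW
  req#10 t=1s: ALLOW
  req#11 t=1s: ALLOW
  req#12 t=1s: ALLOW
  req#13 t=1s: DENY
  req#14 t=2s: ALLOW
  req#15 t=2s: ALLOW
  req#16 t=2s: ALLOW
  req#17 t=2s: ALLOW

Answer: AAAADDDDAAAADAAAA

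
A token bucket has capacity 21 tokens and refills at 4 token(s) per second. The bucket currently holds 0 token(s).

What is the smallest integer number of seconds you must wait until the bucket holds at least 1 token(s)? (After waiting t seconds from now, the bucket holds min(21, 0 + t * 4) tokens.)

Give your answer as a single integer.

Need 0 + t * 4 >= 1, so t >= 1/4.
Smallest integer t = ceil(1/4) = 1.

Answer: 1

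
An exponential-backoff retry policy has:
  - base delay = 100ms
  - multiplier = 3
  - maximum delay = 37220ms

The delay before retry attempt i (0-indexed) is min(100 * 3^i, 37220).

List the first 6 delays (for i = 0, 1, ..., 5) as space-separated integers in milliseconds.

Computing each delay:
  i=0: min(100*3^0, 37220) = 100
  i=1: min(100*3^1, 37220) = 300
  i=2: min(100*3^2, 37220) = 900
  i=3: min(100*3^3, 37220) = 2700
  i=4: min(100*3^4, 37220) = 8100
  i=5: min(100*3^5, 37220) = 24300

Answer: 100 300 900 2700 8100 24300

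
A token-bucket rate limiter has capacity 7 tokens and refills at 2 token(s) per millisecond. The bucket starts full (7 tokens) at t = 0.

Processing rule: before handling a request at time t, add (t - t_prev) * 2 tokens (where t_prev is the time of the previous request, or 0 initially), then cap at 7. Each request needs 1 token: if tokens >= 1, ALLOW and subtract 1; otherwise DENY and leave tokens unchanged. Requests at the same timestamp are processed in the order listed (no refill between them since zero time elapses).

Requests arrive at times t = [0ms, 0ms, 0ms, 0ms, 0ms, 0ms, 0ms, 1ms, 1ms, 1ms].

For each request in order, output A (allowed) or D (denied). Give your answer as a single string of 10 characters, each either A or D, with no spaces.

Simulating step by step:
  req#1 t=0ms: ALLOW
  req#2 t=0ms: ALLOW
  req#3 t=0ms: ALLOW
  req#4 t=0ms: ALLOW
  req#5 t=0ms: ALLOW
  req#6 t=0ms: ALLOW
  req#7 t=0ms: ALLOW
  req#8 t=1ms: ALLOW
  req#9 t=1ms: ALLOW
  req#10 t=1ms: DENY

Answer: AAAAAAAAAD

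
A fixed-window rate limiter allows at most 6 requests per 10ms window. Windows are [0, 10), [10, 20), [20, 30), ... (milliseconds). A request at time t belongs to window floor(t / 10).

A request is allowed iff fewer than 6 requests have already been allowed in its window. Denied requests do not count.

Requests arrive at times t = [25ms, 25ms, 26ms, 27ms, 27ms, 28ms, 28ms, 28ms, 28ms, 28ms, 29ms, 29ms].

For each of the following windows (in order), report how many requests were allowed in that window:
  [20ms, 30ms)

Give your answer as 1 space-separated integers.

Processing requests:
  req#1 t=25ms (window 2): ALLOW
  req#2 t=25ms (window 2): ALLOW
  req#3 t=26ms (window 2): ALLOW
  req#4 t=27ms (window 2): ALLOW
  req#5 t=27ms (window 2): ALLOW
  req#6 t=28ms (window 2): ALLOW
  req#7 t=28ms (window 2): DENY
  req#8 t=28ms (window 2): DENY
  req#9 t=28ms (window 2): DENY
  req#10 t=28ms (window 2): DENY
  req#11 t=29ms (window 2): DENY
  req#12 t=29ms (window 2): DENY

Allowed counts by window: 6

Answer: 6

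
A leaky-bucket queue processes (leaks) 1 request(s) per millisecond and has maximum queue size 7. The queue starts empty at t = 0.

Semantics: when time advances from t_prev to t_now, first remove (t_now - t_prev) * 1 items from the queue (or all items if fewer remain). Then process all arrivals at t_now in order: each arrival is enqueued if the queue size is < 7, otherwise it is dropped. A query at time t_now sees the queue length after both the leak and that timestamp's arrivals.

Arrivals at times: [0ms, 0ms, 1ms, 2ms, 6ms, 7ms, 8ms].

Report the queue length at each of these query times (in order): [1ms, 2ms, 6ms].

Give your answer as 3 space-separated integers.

Queue lengths at query times:
  query t=1ms: backlog = 2
  query t=2ms: backlog = 2
  query t=6ms: backlog = 1

Answer: 2 2 1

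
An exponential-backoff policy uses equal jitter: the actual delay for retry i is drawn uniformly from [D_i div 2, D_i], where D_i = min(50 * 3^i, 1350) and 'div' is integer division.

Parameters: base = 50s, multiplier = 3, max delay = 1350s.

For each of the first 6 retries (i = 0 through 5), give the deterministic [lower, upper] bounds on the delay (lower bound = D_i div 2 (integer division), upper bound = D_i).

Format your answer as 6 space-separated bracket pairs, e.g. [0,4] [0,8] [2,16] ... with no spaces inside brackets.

Answer: [25,50] [75,150] [225,450] [675,1350] [675,1350] [675,1350]

Derivation:
Computing bounds per retry:
  i=0: D_i=min(50*3^0,1350)=50, bounds=[25,50]
  i=1: D_i=min(50*3^1,1350)=150, bounds=[75,150]
  i=2: D_i=min(50*3^2,1350)=450, bounds=[225,450]
  i=3: D_i=min(50*3^3,1350)=1350, bounds=[675,1350]
  i=4: D_i=min(50*3^4,1350)=1350, bounds=[675,1350]
  i=5: D_i=min(50*3^5,1350)=1350, bounds=[675,1350]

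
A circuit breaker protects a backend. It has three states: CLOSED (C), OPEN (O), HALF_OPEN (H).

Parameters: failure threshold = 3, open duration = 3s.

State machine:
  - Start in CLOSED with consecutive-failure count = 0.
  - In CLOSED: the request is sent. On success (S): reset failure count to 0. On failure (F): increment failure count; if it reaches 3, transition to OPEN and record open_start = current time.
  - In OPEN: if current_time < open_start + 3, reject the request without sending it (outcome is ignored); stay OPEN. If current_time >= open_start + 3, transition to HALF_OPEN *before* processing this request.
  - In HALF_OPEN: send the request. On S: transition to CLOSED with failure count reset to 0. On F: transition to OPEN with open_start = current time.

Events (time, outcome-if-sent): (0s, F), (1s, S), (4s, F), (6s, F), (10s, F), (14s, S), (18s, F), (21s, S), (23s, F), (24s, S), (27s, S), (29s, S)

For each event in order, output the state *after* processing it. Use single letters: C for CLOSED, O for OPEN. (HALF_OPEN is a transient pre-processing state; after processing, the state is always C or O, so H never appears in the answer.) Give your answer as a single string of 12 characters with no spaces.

State after each event:
  event#1 t=0s outcome=F: state=CLOSED
  event#2 t=1s outcome=S: state=CLOSED
  event#3 t=4s outcome=F: state=CLOSED
  event#4 t=6s outcome=F: state=CLOSED
  event#5 t=10s outcome=F: state=OPEN
  event#6 t=14s outcome=S: state=CLOSED
  event#7 t=18s outcome=F: state=CLOSED
  event#8 t=21s outcome=S: state=CLOSED
  event#9 t=23s outcome=F: state=CLOSED
  event#10 t=24s outcome=S: state=CLOSED
  event#11 t=27s outcome=S: state=CLOSED
  event#12 t=29s outcome=S: state=CLOSED

Answer: CCCCOCCCCCCC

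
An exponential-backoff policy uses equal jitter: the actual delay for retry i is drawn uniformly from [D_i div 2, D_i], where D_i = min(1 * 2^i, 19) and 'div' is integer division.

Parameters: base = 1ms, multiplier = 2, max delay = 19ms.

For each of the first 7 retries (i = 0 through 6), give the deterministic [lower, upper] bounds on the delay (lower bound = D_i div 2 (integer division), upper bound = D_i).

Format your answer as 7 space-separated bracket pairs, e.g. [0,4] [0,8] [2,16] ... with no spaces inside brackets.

Answer: [0,1] [1,2] [2,4] [4,8] [8,16] [9,19] [9,19]

Derivation:
Computing bounds per retry:
  i=0: D_i=min(1*2^0,19)=1, bounds=[0,1]
  i=1: D_i=min(1*2^1,19)=2, bounds=[1,2]
  i=2: D_i=min(1*2^2,19)=4, bounds=[2,4]
  i=3: D_i=min(1*2^3,19)=8, bounds=[4,8]
  i=4: D_i=min(1*2^4,19)=16, bounds=[8,16]
  i=5: D_i=min(1*2^5,19)=19, bounds=[9,19]
  i=6: D_i=min(1*2^6,19)=19, bounds=[9,19]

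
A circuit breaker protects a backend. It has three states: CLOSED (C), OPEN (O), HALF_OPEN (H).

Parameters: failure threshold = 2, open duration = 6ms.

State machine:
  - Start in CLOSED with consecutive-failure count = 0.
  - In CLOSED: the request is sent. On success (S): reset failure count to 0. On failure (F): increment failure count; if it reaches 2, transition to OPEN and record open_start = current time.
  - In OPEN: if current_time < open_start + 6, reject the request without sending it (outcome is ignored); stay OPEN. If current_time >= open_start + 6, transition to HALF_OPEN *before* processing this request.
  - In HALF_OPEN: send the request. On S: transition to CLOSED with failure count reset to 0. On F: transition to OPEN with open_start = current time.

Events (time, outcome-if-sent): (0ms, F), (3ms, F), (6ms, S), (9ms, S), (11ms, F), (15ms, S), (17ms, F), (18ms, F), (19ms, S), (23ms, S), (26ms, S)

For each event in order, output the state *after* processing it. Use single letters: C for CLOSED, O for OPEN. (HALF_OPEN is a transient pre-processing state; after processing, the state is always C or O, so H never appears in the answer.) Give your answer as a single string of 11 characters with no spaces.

State after each event:
  event#1 t=0ms outcome=F: state=CLOSED
  event#2 t=3ms outcome=F: state=OPEN
  event#3 t=6ms outcome=S: state=OPEN
  event#4 t=9ms outcome=S: state=CLOSED
  event#5 t=11ms outcome=F: state=CLOSED
  event#6 t=15ms outcome=S: state=CLOSED
  event#7 t=17ms outcome=F: state=CLOSED
  event#8 t=18ms outcome=F: state=OPEN
  event#9 t=19ms outcome=S: state=OPEN
  event#10 t=23ms outcome=S: state=OPEN
  event#11 t=26ms outcome=S: state=CLOSED

Answer: COOCCCCOOOC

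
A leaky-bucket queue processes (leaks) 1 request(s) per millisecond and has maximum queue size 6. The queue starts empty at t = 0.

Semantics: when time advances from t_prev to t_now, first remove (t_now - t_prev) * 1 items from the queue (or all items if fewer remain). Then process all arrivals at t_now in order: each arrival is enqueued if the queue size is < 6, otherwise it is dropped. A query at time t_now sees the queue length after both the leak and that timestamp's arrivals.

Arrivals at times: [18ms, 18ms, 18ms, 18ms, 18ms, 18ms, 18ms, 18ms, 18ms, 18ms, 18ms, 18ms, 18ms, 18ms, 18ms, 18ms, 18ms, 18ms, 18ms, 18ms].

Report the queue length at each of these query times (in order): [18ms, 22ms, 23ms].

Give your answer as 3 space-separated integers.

Queue lengths at query times:
  query t=18ms: backlog = 6
  query t=22ms: backlog = 2
  query t=23ms: backlog = 1

Answer: 6 2 1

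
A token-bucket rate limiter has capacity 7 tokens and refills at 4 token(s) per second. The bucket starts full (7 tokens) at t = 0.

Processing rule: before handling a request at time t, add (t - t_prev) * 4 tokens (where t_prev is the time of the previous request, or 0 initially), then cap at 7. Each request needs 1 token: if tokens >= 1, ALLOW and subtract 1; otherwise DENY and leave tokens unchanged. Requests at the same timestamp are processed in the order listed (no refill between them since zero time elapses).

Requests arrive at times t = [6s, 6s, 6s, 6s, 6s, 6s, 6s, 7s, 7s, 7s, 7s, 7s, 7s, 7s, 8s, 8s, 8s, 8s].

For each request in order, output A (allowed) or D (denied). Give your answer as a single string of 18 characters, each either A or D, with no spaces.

Simulating step by step:
  req#1 t=6s: ALLOW
  req#2 t=6s: ALLOW
  req#3 t=6s: ALLOW
  req#4 t=6s: ALLOW
  req#5 t=6s: ALLOW
  req#6 t=6s: ALLOW
  req#7 t=6s: ALLOW
  req#8 t=7s: ALLOW
  req#9 t=7s: ALLOW
  req#10 t=7s: ALLOW
  req#11 t=7s: ALLOW
  req#12 t=7s: DENY
  req#13 t=7s: DENY
  req#14 t=7s: DENY
  req#15 t=8s: ALLOW
  req#16 t=8s: ALLOW
  req#17 t=8s: ALLOW
  req#18 t=8s: ALLOW

Answer: AAAAAAAAAAADDDAAAA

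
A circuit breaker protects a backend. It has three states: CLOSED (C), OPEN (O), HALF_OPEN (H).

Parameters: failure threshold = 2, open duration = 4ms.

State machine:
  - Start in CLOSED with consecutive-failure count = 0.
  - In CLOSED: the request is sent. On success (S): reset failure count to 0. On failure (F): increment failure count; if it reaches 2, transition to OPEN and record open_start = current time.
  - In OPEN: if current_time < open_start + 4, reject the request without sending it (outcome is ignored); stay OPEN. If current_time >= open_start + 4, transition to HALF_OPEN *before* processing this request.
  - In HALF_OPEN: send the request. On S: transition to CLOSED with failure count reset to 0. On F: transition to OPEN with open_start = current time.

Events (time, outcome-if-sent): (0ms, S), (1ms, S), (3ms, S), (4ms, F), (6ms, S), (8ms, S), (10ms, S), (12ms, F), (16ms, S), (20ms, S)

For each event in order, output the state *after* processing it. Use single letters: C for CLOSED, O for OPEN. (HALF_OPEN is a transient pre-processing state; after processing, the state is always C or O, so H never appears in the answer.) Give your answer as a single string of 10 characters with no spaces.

State after each event:
  event#1 t=0ms outcome=S: state=CLOSED
  event#2 t=1ms outcome=S: state=CLOSED
  event#3 t=3ms outcome=S: state=CLOSED
  event#4 t=4ms outcome=F: state=CLOSED
  event#5 t=6ms outcome=S: state=CLOSED
  event#6 t=8ms outcome=S: state=CLOSED
  event#7 t=10ms outcome=S: state=CLOSED
  event#8 t=12ms outcome=F: state=CLOSED
  event#9 t=16ms outcome=S: state=CLOSED
  event#10 t=20ms outcome=S: state=CLOSED

Answer: CCCCCCCCCC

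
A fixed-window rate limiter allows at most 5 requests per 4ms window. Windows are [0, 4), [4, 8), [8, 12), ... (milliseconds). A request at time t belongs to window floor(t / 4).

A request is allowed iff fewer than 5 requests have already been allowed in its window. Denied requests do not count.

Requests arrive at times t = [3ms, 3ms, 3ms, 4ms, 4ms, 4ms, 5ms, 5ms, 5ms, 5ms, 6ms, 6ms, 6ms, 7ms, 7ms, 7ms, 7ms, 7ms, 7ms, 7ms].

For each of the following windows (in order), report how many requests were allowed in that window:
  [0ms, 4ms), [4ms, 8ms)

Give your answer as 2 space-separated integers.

Processing requests:
  req#1 t=3ms (window 0): ALLOW
  req#2 t=3ms (window 0): ALLOW
  req#3 t=3ms (window 0): ALLOW
  req#4 t=4ms (window 1): ALLOW
  req#5 t=4ms (window 1): ALLOW
  req#6 t=4ms (window 1): ALLOW
  req#7 t=5ms (window 1): ALLOW
  req#8 t=5ms (window 1): ALLOW
  req#9 t=5ms (window 1): DENY
  req#10 t=5ms (window 1): DENY
  req#11 t=6ms (window 1): DENY
  req#12 t=6ms (window 1): DENY
  req#13 t=6ms (window 1): DENY
  req#14 t=7ms (window 1): DENY
  req#15 t=7ms (window 1): DENY
  req#16 t=7ms (window 1): DENY
  req#17 t=7ms (window 1): DENY
  req#18 t=7ms (window 1): DENY
  req#19 t=7ms (window 1): DENY
  req#20 t=7ms (window 1): DENY

Allowed counts by window: 3 5

Answer: 3 5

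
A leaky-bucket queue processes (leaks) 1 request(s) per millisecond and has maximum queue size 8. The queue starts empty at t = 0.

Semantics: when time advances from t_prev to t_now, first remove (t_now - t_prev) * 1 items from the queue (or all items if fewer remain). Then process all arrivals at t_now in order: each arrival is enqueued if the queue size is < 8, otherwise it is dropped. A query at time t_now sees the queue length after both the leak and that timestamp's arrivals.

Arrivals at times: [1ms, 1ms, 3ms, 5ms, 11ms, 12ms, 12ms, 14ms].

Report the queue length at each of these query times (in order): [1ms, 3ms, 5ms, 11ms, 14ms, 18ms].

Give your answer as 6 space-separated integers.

Queue lengths at query times:
  query t=1ms: backlog = 2
  query t=3ms: backlog = 1
  query t=5ms: backlog = 1
  query t=11ms: backlog = 1
  query t=14ms: backlog = 1
  query t=18ms: backlog = 0

Answer: 2 1 1 1 1 0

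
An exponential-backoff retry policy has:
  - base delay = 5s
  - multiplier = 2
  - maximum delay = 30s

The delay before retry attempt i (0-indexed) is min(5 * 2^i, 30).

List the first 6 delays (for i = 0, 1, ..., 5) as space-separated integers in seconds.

Computing each delay:
  i=0: min(5*2^0, 30) = 5
  i=1: min(5*2^1, 30) = 10
  i=2: min(5*2^2, 30) = 20
  i=3: min(5*2^3, 30) = 30
  i=4: min(5*2^4, 30) = 30
  i=5: min(5*2^5, 30) = 30

Answer: 5 10 20 30 30 30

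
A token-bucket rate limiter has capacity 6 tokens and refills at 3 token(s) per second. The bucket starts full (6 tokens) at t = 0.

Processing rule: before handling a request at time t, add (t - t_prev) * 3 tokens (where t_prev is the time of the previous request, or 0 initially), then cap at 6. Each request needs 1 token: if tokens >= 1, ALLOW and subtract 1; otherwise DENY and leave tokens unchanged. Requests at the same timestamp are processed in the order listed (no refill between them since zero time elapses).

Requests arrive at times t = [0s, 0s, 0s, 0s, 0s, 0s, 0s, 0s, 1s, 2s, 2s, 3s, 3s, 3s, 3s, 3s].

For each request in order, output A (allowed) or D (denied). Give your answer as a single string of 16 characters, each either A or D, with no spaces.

Answer: AAAAAADDAAAAAAAA

Derivation:
Simulating step by step:
  req#1 t=0s: ALLOW
  req#2 t=0s: ALLOW
  req#3 t=0s: ALLOW
  req#4 t=0s: ALLOW
  req#5 t=0s: ALLOW
  req#6 t=0s: ALLOW
  req#7 t=0s: DENY
  req#8 t=0s: DENY
  req#9 t=1s: ALLOW
  req#10 t=2s: ALLOW
  req#11 t=2s: ALLOW
  req#12 t=3s: ALLOW
  req#13 t=3s: ALLOW
  req#14 t=3s: ALLOW
  req#15 t=3s: ALLOW
  req#16 t=3s: ALLOW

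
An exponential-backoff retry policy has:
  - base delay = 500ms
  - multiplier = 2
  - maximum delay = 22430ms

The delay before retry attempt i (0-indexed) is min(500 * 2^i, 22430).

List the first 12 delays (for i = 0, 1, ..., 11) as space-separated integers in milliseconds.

Computing each delay:
  i=0: min(500*2^0, 22430) = 500
  i=1: min(500*2^1, 22430) = 1000
  i=2: min(500*2^2, 22430) = 2000
  i=3: min(500*2^3, 22430) = 4000
  i=4: min(500*2^4, 22430) = 8000
  i=5: min(500*2^5, 22430) = 16000
  i=6: min(500*2^6, 22430) = 22430
  i=7: min(500*2^7, 22430) = 22430
  i=8: min(500*2^8, 22430) = 22430
  i=9: min(500*2^9, 22430) = 22430
  i=10: min(500*2^10, 22430) = 22430
  i=11: min(500*2^11, 22430) = 22430

Answer: 500 1000 2000 4000 8000 16000 22430 22430 22430 22430 22430 22430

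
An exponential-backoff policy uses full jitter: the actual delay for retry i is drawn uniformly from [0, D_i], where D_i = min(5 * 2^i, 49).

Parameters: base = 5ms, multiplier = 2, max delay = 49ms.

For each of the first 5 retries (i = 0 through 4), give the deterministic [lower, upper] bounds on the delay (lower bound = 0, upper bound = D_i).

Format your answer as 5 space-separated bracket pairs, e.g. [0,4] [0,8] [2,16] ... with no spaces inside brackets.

Computing bounds per retry:
  i=0: D_i=min(5*2^0,49)=5, bounds=[0,5]
  i=1: D_i=min(5*2^1,49)=10, bounds=[0,10]
  i=2: D_i=min(5*2^2,49)=20, bounds=[0,20]
  i=3: D_i=min(5*2^3,49)=40, bounds=[0,40]
  i=4: D_i=min(5*2^4,49)=49, bounds=[0,49]

Answer: [0,5] [0,10] [0,20] [0,40] [0,49]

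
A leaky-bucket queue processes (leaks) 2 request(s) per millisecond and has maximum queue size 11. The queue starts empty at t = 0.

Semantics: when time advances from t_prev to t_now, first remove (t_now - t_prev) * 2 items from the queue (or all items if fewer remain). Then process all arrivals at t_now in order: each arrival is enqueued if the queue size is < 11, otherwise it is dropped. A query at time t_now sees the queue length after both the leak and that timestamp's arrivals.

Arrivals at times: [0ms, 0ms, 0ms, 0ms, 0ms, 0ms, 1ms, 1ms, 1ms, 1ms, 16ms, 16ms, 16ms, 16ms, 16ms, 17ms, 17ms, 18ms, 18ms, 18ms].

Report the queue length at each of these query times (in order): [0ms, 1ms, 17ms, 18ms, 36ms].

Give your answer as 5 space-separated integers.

Answer: 6 8 5 6 0

Derivation:
Queue lengths at query times:
  query t=0ms: backlog = 6
  query t=1ms: backlog = 8
  query t=17ms: backlog = 5
  query t=18ms: backlog = 6
  query t=36ms: backlog = 0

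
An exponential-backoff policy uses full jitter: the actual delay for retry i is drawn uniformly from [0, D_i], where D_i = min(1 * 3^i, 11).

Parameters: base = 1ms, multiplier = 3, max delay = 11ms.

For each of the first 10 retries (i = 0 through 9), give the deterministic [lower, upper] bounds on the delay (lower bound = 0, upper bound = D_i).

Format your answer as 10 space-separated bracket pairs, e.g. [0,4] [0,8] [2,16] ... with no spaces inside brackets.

Answer: [0,1] [0,3] [0,9] [0,11] [0,11] [0,11] [0,11] [0,11] [0,11] [0,11]

Derivation:
Computing bounds per retry:
  i=0: D_i=min(1*3^0,11)=1, bounds=[0,1]
  i=1: D_i=min(1*3^1,11)=3, bounds=[0,3]
  i=2: D_i=min(1*3^2,11)=9, bounds=[0,9]
  i=3: D_i=min(1*3^3,11)=11, bounds=[0,11]
  i=4: D_i=min(1*3^4,11)=11, bounds=[0,11]
  i=5: D_i=min(1*3^5,11)=11, bounds=[0,11]
  i=6: D_i=min(1*3^6,11)=11, bounds=[0,11]
  i=7: D_i=min(1*3^7,11)=11, bounds=[0,11]
  i=8: D_i=min(1*3^8,11)=11, bounds=[0,11]
  i=9: D_i=min(1*3^9,11)=11, bounds=[0,11]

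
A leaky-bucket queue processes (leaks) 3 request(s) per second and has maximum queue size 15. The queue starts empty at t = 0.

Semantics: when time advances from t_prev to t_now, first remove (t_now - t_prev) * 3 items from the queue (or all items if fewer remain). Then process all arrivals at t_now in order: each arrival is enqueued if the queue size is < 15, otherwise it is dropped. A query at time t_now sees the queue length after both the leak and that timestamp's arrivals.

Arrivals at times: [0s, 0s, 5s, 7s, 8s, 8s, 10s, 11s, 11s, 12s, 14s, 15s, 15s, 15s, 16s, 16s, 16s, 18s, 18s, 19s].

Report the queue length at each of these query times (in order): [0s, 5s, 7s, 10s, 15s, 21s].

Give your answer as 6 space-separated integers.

Answer: 2 1 1 1 3 0

Derivation:
Queue lengths at query times:
  query t=0s: backlog = 2
  query t=5s: backlog = 1
  query t=7s: backlog = 1
  query t=10s: backlog = 1
  query t=15s: backlog = 3
  query t=21s: backlog = 0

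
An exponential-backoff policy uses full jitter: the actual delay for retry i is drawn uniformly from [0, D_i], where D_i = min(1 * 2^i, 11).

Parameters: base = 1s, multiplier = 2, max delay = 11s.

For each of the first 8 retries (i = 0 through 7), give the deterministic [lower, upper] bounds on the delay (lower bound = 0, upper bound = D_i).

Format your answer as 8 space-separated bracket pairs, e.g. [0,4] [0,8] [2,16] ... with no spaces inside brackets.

Answer: [0,1] [0,2] [0,4] [0,8] [0,11] [0,11] [0,11] [0,11]

Derivation:
Computing bounds per retry:
  i=0: D_i=min(1*2^0,11)=1, bounds=[0,1]
  i=1: D_i=min(1*2^1,11)=2, bounds=[0,2]
  i=2: D_i=min(1*2^2,11)=4, bounds=[0,4]
  i=3: D_i=min(1*2^3,11)=8, bounds=[0,8]
  i=4: D_i=min(1*2^4,11)=11, bounds=[0,11]
  i=5: D_i=min(1*2^5,11)=11, bounds=[0,11]
  i=6: D_i=min(1*2^6,11)=11, bounds=[0,11]
  i=7: D_i=min(1*2^7,11)=11, bounds=[0,11]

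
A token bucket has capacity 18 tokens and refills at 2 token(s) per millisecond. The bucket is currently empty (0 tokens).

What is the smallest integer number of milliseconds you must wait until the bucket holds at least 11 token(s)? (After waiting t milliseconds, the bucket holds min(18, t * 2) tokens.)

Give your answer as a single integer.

Answer: 6

Derivation:
Need t * 2 >= 11, so t >= 11/2.
Smallest integer t = ceil(11/2) = 6.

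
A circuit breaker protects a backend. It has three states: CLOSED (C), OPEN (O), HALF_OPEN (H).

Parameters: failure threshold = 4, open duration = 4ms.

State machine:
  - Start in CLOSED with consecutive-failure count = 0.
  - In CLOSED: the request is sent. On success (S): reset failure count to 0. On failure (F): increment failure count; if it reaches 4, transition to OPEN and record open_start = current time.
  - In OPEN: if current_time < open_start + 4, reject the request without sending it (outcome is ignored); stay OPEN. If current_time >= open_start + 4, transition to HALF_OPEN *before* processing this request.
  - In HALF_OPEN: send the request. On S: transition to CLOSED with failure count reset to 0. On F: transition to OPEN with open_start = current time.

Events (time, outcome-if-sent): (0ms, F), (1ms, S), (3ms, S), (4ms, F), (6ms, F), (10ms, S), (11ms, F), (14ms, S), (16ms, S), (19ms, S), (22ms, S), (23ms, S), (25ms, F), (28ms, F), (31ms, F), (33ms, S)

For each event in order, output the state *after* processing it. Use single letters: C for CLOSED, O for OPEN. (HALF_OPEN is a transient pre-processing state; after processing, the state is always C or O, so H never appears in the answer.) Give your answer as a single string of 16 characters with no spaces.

State after each event:
  event#1 t=0ms outcome=F: state=CLOSED
  event#2 t=1ms outcome=S: state=CLOSED
  event#3 t=3ms outcome=S: state=CLOSED
  event#4 t=4ms outcome=F: state=CLOSED
  event#5 t=6ms outcome=F: state=CLOSED
  event#6 t=10ms outcome=S: state=CLOSED
  event#7 t=11ms outcome=F: state=CLOSED
  event#8 t=14ms outcome=S: state=CLOSED
  event#9 t=16ms outcome=S: state=CLOSED
  event#10 t=19ms outcome=S: state=CLOSED
  event#11 t=22ms outcome=S: state=CLOSED
  event#12 t=23ms outcome=S: state=CLOSED
  event#13 t=25ms outcome=F: state=CLOSED
  event#14 t=28ms outcome=F: state=CLOSED
  event#15 t=31ms outcome=F: state=CLOSED
  event#16 t=33ms outcome=S: state=CLOSED

Answer: CCCCCCCCCCCCCCCC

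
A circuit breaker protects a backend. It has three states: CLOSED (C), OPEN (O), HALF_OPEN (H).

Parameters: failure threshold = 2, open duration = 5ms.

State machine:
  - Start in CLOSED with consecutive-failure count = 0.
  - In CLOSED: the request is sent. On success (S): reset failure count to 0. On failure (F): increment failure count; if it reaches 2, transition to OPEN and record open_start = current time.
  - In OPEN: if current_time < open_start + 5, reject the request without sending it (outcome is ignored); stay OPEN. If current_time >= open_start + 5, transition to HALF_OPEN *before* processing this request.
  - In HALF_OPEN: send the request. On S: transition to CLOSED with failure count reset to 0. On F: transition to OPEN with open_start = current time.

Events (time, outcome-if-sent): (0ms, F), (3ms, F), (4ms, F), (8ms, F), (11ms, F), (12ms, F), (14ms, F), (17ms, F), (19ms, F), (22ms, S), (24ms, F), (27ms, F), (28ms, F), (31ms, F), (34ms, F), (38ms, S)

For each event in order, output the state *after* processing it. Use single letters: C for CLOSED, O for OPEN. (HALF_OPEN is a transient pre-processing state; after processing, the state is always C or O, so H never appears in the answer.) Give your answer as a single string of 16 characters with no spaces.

Answer: COOOOOOOOOOOOOOC

Derivation:
State after each event:
  event#1 t=0ms outcome=F: state=CLOSED
  event#2 t=3ms outcome=F: state=OPEN
  event#3 t=4ms outcome=F: state=OPEN
  event#4 t=8ms outcome=F: state=OPEN
  event#5 t=11ms outcome=F: state=OPEN
  event#6 t=12ms outcome=F: state=OPEN
  event#7 t=14ms outcome=F: state=OPEN
  event#8 t=17ms outcome=F: state=OPEN
  event#9 t=19ms outcome=F: state=OPEN
  event#10 t=22ms outcome=S: state=OPEN
  event#11 t=24ms outcome=F: state=OPEN
  event#12 t=27ms outcome=F: state=OPEN
  event#13 t=28ms outcome=F: state=OPEN
  event#14 t=31ms outcome=F: state=OPEN
  event#15 t=34ms outcome=F: state=OPEN
  event#16 t=38ms outcome=S: state=CLOSED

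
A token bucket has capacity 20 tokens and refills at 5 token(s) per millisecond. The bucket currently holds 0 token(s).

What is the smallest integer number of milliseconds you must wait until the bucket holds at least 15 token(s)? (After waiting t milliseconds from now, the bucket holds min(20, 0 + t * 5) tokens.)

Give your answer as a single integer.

Answer: 3

Derivation:
Need 0 + t * 5 >= 15, so t >= 15/5.
Smallest integer t = ceil(15/5) = 3.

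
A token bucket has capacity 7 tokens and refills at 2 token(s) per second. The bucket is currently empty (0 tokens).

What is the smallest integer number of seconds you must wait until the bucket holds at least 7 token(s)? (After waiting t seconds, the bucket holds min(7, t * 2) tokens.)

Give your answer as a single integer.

Need t * 2 >= 7, so t >= 7/2.
Smallest integer t = ceil(7/2) = 4.

Answer: 4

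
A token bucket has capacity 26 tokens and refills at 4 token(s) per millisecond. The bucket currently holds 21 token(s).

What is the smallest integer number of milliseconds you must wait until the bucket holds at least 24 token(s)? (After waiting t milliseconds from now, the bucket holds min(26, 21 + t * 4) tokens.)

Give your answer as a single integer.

Answer: 1

Derivation:
Need 21 + t * 4 >= 24, so t >= 3/4.
Smallest integer t = ceil(3/4) = 1.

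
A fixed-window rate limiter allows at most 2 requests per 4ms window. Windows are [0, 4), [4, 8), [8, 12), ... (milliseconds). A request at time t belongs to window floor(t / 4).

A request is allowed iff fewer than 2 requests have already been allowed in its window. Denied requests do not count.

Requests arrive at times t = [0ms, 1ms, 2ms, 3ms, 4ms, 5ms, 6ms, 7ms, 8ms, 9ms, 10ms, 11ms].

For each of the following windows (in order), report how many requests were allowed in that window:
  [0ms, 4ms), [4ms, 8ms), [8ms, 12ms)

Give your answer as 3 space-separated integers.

Answer: 2 2 2

Derivation:
Processing requests:
  req#1 t=0ms (window 0): ALLOW
  req#2 t=1ms (window 0): ALLOW
  req#3 t=2ms (window 0): DENY
  req#4 t=3ms (window 0): DENY
  req#5 t=4ms (window 1): ALLOW
  req#6 t=5ms (window 1): ALLOW
  req#7 t=6ms (window 1): DENY
  req#8 t=7ms (window 1): DENY
  req#9 t=8ms (window 2): ALLOW
  req#10 t=9ms (window 2): ALLOW
  req#11 t=10ms (window 2): DENY
  req#12 t=11ms (window 2): DENY

Allowed counts by window: 2 2 2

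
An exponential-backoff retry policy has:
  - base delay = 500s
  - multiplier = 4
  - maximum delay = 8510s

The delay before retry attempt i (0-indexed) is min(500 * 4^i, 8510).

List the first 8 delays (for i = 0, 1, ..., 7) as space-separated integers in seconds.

Answer: 500 2000 8000 8510 8510 8510 8510 8510

Derivation:
Computing each delay:
  i=0: min(500*4^0, 8510) = 500
  i=1: min(500*4^1, 8510) = 2000
  i=2: min(500*4^2, 8510) = 8000
  i=3: min(500*4^3, 8510) = 8510
  i=4: min(500*4^4, 8510) = 8510
  i=5: min(500*4^5, 8510) = 8510
  i=6: min(500*4^6, 8510) = 8510
  i=7: min(500*4^7, 8510) = 8510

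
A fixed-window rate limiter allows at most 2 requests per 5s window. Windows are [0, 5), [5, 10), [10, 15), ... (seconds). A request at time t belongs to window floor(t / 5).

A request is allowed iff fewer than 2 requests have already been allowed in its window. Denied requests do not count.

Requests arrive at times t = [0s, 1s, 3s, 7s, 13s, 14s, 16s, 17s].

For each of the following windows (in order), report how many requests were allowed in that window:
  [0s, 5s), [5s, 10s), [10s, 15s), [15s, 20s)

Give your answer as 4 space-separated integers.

Answer: 2 1 2 2

Derivation:
Processing requests:
  req#1 t=0s (window 0): ALLOW
  req#2 t=1s (window 0): ALLOW
  req#3 t=3s (window 0): DENY
  req#4 t=7s (window 1): ALLOW
  req#5 t=13s (window 2): ALLOW
  req#6 t=14s (window 2): ALLOW
  req#7 t=16s (window 3): ALLOW
  req#8 t=17s (window 3): ALLOW

Allowed counts by window: 2 1 2 2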